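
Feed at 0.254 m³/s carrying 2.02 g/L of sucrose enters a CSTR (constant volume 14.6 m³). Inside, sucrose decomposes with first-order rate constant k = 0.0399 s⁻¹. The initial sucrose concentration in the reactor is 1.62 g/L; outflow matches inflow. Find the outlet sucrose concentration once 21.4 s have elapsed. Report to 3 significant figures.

Accumulation = in − out − consumed: V dC/dt = Q C_in − Q C − k V C.
dC/dt = (Q/V) C_in − (Q/V + k) C; effective rate a = Q/V + k = 0.017397 + 0.0399 = 0.057297 s⁻¹.
C_ss = Q C_in/(Q + kV) = 0.61334 g/L; C(t) = C_ss + (C₀ − C_ss) e^(−a t).
C(21.4) = 0.61334 + (1.0067)·e^(−0.057297·21.4) = 0.61334 + (1.0067)·0.29342 = 0.90871 g/L.

0.909 g/L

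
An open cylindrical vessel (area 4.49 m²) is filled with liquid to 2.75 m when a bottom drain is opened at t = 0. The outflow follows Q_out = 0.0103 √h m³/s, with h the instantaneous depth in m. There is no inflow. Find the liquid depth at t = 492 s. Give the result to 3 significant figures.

1.20 m

Mass balance (ρ constant): A dh/dt = −0.0103 √h.
∫ h^(−1/2) dh = −(0.0103/A) ∫ dt, giving 2√h = 2√h₀ − (0.0103/A) t.
√h = √2.75 − 0.0103·492/(2·4.49) = 1.6583 − 0.56432 = 1.0940.
h = 1.0940² = 1.1968 m.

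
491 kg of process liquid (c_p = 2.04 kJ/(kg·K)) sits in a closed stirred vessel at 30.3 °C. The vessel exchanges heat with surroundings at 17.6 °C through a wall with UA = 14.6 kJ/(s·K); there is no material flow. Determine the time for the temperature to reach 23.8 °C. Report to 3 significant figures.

49.2 s

Lumped-capacitance energy balance: M c_p dT/dt = UA(T_amb − T).
τ = M c_p/UA = 68.605 s; T_ss = T_amb = 17.600 °C.
T(t) = T_ss + (T₀ − T_ss)e^(−t/τ); set T = 23.8:
t = −τ ln[(T − T_ss)/(T₀ − T_ss)] = −68.605 · ln(0.48819) = 49.194 s.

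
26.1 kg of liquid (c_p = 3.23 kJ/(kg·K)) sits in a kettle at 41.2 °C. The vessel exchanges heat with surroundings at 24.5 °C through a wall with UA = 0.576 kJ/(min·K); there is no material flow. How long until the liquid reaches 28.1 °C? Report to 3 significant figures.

M c_p dT/dt = −UA(T − T_amb).
τ = M c_p/UA = 146.36 min; T_ss = T_amb = 24.500 °C.
T(t) = T_ss + (T₀ − T_ss)e^(−t/τ); set T = 28.1:
t = −τ ln[(T − T_ss)/(T₀ − T_ss)] = −146.36 · ln(0.21557) = 224.58 min.

225 min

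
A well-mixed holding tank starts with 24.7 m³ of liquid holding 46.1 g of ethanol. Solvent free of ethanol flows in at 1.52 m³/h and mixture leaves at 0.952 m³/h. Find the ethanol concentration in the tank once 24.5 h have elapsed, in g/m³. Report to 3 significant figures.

0.564 g/m³

Total volume: dV/dt = Q_in − Q_out = 0.56800 m³/h, so V(t) = 24.7 + 0.56800 t and V(24.5) = 38.616 m³.
Solute balance: dm/dt = 0 − Q_out C = −Q_out m/V(t).
dm/m = −Q_out dt/(V₀ + 0.56800 t); integrating gives ln(m/m₀) = −(Q_out/(Q_in−Q_out)) ln(V/V₀).
m = m₀ (V₀/V)^(Q_out/(Q_in−Q_out)) = 46.1 × (24.7/38.616)^(1.6761) = 21.799 g.
C = m/V = 21.799/38.616 = 0.56450 g/m³.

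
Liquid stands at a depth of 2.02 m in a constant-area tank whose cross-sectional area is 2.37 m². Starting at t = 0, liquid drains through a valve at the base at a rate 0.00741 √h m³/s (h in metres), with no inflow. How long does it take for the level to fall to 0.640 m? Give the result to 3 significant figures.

397 s

Mass balance (ρ constant): A dh/dt = −0.00741 √h.
∫ h^(−1/2) dh = −(0.00741/A) ∫ dt, giving 2√h = 2√h₀ − (0.00741/A) t.
t = 2A(√h₀ − √h)/0.00741 = 2·2.37·(√2.02 − √0.640)/0.00741
  = 4.7400 × (1.4213 − 0.80000) / 0.00741 = 397.41 s.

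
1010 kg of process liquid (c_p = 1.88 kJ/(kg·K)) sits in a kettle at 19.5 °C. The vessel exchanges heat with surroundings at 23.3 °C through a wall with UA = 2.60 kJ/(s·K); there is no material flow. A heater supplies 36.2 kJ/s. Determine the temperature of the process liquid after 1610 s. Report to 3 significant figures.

35.3 °C

Unsteady energy balance on the tank contents: M c_p dT/dt = −UA(T − T_amb) + Q̇.
dT/dt = (T_ss − T)/τ with T_ss = T_amb + Q̇/UA = 23.3 + 36.2/2.60 = 37.223 °C, τ = M c_p/UA = 1010·1.88/2.60 = 730.31 s.
This is linear first-order; T(t) = T_ss + (T₀ − T_ss) e^(−t/τ).
T(1610) = 37.223 + (-17.723)·0.11030 = 35.268 °C.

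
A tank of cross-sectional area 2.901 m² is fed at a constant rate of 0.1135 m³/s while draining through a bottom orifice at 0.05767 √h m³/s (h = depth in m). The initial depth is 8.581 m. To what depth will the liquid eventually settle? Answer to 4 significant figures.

Level balance: A dh/dt = 0.1135 − 0.05767 √h. Setting dh/dt = 0:
Q_in = 0.05767 √h_ss ⇒ √h_ss = 0.1135/0.05767 = 1.96809.
h_ss = 1.96809² = 3.87340 m. (Since h₀ = 8.581 m > h_ss, the level will fall toward this value.)

3.873 m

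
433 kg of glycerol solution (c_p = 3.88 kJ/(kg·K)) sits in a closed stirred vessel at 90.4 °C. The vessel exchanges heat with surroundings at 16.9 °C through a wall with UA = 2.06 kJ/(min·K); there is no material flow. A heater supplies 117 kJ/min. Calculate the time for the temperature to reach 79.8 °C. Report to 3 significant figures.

821 min

Lumped-capacitance energy balance: M c_p dT/dt = UA(T_amb − T) + Q̇.
τ = M c_p/UA = 815.55 min; T_ss = T_amb + Q̇/UA = 16.9 + 117/2.06 = 73.696 °C.
T(t) = T_ss + (T₀ − T_ss)e^(−t/τ); set T = 79.8:
t = −τ ln[(T − T_ss)/(T₀ − T_ss)] = −815.55 · ln(0.36542) = 821.03 min.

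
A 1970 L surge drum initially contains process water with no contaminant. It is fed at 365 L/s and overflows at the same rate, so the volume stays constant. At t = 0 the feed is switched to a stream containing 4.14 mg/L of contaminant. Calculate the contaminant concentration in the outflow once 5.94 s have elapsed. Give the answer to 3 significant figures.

Mass balance on the solute (V constant): V dC/dt = Q(C_in − C).
So dC/dt = (C_in − C)/τ with τ = V/Q = 1970/365 = 5.3973 s.
This is linear first-order; C(t) = C_in + (C₀ − C_in) e^(−t/τ).
C(5.94) = 4.14 + (0 − 4.14)·e^(−5.94/5.3973) = 4.14 + (-4.1400)·0.33269 = 2.7627 mg/L.

2.76 mg/L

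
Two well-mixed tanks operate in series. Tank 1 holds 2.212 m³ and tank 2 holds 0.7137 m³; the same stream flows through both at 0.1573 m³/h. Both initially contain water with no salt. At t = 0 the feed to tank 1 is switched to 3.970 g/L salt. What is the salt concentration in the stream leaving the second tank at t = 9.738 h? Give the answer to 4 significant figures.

1.259 g/L

Species balance on tank i: dCᵢ/dt = (Cᵢ₋₁ − Cᵢ)/τᵢ with τᵢ = Vᵢ/Q.
τ₁ = 2.212/0.1573 = 14.0623 h; τ₂ = 0.7137/0.1573 = 4.53719 h.
Tank 1: C₁ = C_in(1 − e^(−t/τ₁)). Tank 2 (τ₁ ≠ τ₂): C₂ = C_in[1 − (τ₁ e^(−t/τ₁) − τ₂ e^(−t/τ₂))/(τ₁ − τ₂)].
At t = 9.738: e^(−t/τ₁) = 0.500329, e^(−t/τ₂) = 0.116920.
C₂ = 3.970·[1 − (14.0623·0.500329 − 4.53719·0.116920)/(9.52511)] = 3.970·0.317038 = 1.25864 g/L.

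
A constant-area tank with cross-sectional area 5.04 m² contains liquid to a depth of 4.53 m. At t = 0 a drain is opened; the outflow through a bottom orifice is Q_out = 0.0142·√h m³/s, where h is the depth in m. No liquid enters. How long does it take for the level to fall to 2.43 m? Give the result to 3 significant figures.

404 s

With no inflow, A dh/dt = −0.0142 √h.
∫ h^(−1/2) dh = −(0.0142/A) ∫ dt, giving 2√h = 2√h₀ − (0.0142/A) t.
t = 2A(√h₀ − √h)/0.0142 = 2·5.04·(√4.53 − √2.43)/0.0142
  = 10.080 × (2.1284 − 1.5588) / 0.0142 = 404.29 s.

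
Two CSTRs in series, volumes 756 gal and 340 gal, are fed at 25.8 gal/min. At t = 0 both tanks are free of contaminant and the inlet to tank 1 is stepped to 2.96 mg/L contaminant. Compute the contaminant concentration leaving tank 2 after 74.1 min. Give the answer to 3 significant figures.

2.54 mg/L

Each tank obeys Vᵢ dCᵢ/dt = Q(Cᵢ₋₁ − Cᵢ), so τᵢ = Vᵢ/Q.
τ₁ = 756/25.8 = 29.302 min; τ₂ = 340/25.8 = 13.178 min.
Tank 1: C₁ = C_in(1 − e^(−t/τ₁)). Tank 2 (τ₁ ≠ τ₂): C₂ = C_in[1 − (τ₁ e^(−t/τ₁) − τ₂ e^(−t/τ₂))/(τ₁ − τ₂)].
At t = 74.1: e^(−t/τ₁) = 0.079754, e^(−t/τ₂) = 0.0036142.
C₂ = 2.96·[1 − (29.302·0.079754 − 13.178·0.0036142)/(16.124)] = 2.96·0.85802 = 2.5397 mg/L.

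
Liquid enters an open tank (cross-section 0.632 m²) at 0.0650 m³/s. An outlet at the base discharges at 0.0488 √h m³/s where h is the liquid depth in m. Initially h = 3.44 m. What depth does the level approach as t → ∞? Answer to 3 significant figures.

1.77 m

Volume balance on the tank: A dh/dt = Q_in − 0.0488 √h. At steady state dh/dt = 0:
Q_in = 0.0488 √h_ss ⇒ √h_ss = 0.0650/0.0488 = 1.3320.
h_ss = 1.3320² = 1.7741 m. (Since h₀ = 3.44 m > h_ss, the level will fall toward this value.)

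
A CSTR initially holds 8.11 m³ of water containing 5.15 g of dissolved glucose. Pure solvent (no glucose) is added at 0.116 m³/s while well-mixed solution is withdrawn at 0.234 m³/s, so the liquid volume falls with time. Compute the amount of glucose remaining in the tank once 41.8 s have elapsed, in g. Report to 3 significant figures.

0.803 g

Let m(t) be the amount of glucose. Volume: V(t) = V₀ + (Q_in − Q_out) t = 8.11 − 0.11800 t; V(41.8) = 3.1776 m³.
Species balance (pure solvent in): dm/dt = −Q_out · m/V(t).
Separate: dm/m = −Q_out dt/V(t) ⇒ ln(m/m₀) = −(Q_out/(Q_in−Q_out)) ln(V/V₀).
m = m₀ (V₀/V)^(Q_out/(Q_in−Q_out)) = 5.15 × (8.11/3.1776)^(-1.9831) = 0.80327 g.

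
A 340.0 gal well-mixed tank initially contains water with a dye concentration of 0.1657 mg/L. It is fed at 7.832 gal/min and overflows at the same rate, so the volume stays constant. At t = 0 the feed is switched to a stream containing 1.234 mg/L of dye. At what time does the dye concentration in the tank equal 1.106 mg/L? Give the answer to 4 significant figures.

92.11 min

Species balance on the tank: V dC/dt = Q(C_in − C), so τ = V/Q = 43.4116 min.
C(t) = C_in + (C₀ − C_in) e^(−t/τ). Set C = 1.106 and solve for t:
e^(−t/τ) = (C − C_in)/(C₀ − C_in) = (1.106 − 1.234)/(0.1657 − 1.234) = 0.119817
t = −τ ln(…) = 43.4116 × 2.12179 = 92.1106 min.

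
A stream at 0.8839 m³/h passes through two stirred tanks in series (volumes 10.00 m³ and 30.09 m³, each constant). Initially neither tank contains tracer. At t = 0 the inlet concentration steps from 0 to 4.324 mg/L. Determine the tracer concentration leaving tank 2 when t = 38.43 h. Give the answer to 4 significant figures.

Species balance on tank i: dCᵢ/dt = (Cᵢ₋₁ − Cᵢ)/τᵢ with τᵢ = Vᵢ/Q.
τ₁ = 10.00/0.8839 = 11.3135 h; τ₂ = 30.09/0.8839 = 34.0423 h.
Tank 1: C₁ = C_in(1 − e^(−t/τ₁)). Tank 2 (τ₁ ≠ τ₂): C₂ = C_in[1 − (τ₁ e^(−t/τ₁) − τ₂ e^(−t/τ₂))/(τ₁ − τ₂)].
At t = 38.43: e^(−t/τ₁) = 0.0334793, e^(−t/τ₂) = 0.323392.
C₂ = 4.324·[1 − (11.3135·0.0334793 − 34.0423·0.323392)/(-22.7288)] = 4.324·0.532301 = 2.30167 mg/L.

2.302 mg/L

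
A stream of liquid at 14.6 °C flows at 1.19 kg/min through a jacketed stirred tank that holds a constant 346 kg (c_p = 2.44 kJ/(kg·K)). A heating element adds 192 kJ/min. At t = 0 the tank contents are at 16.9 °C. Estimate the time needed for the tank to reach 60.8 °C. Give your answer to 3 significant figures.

M c_p dT/dt = ṁ c_p (T_in − T) + Q̇.
τ = M/ṁ = 290.76 min; T_ss = T_in + Q̇/(ṁ c_p) = 80.725 °C.
T(t) = T_ss + (T₀ − T_ss) e^(−t/τ). Set T = 60.8:
e^(−t/τ) = (60.8 − 80.725)/(16.9 − 80.725) = 0.31218
t = −290.76 · ln(0.31218) = 338.49 min.

338 min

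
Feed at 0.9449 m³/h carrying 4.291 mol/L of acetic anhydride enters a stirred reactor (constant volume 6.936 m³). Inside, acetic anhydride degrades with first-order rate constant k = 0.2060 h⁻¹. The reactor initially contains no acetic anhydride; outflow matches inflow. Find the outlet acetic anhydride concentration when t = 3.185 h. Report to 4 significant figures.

1.134 mol/L

Accumulation = in − out − consumed: V dC/dt = Q C_in − Q C − k V C.
dC/dt = (Q/V) C_in − (Q/V + k) C; effective rate a = Q/V + k = 0.136231 + 0.2060 = 0.342231 h⁻¹.
C_ss = Q C_in/(Q + kV) = 1.70811 mol/L; C(t) = C_ss + (C₀ − C_ss) e^(−a t).
C(3.185) = 1.70811 + (-1.70811)·e^(−0.342231·3.185) = 1.70811 + (-1.70811)·0.336214 = 1.13382 mol/L.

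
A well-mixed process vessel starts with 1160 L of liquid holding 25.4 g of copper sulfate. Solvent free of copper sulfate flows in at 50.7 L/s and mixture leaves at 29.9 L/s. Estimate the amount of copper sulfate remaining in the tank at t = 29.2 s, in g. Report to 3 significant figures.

13.9 g

Let m(t) be the amount of copper sulfate. Volume: V(t) = V₀ + (Q_in − Q_out) t = 1160 + 20.800 t; V(29.2) = 1767.4 L.
No copper sulfate enters, so dm/dt = −Q_out · (m/V).
Separate: dm/m = −Q_out dt/V(t) ⇒ ln(m/m₀) = −(Q_out/(Q_in−Q_out)) ln(V/V₀).
m = m₀ (V₀/V)^(Q_out/(Q_in−Q_out)) = 25.4 × (1160/1767.4)^(1.4375) = 13.866 g.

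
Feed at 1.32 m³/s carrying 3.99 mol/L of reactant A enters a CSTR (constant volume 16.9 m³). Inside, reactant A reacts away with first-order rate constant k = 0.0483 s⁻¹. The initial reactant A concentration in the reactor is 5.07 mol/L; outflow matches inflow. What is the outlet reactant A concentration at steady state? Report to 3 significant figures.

Accumulation = in − out − consumed: V dC/dt = Q C_in − Q C − k V C.
Steady state (dC/dt = 0): C_ss = Q C_in/(Q + kV) = C_in/(1 + kV/Q).
C_ss = 1.32·3.99/(1.32 + 0.0483·16.9) = 5.2668/2.1363 = 2.4654 mol/L.

2.47 mol/L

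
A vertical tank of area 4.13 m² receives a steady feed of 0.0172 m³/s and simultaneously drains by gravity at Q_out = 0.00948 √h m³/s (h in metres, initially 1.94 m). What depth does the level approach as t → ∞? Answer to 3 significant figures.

A dh/dt = Q_in − 0.00948 √h. Steady state requires inflow = outflow:
Q_in = 0.00948 √h_ss ⇒ √h_ss = 0.0172/0.00948 = 1.8143.
h_ss = 1.8143² = 3.2919 m. (Since h₀ = 1.94 m < h_ss, the level will rise toward this value.)

3.29 m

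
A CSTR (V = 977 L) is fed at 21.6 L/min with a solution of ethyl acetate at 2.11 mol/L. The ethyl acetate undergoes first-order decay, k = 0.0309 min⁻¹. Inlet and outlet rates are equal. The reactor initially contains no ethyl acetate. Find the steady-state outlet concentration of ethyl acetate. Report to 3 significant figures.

Accumulation = in − out − consumed: V dC/dt = Q C_in − Q C − k V C.
At steady state: 0 = Q C_in − (Q + kV) C_ss, so C_ss = Q C_in/(Q + kV).
C_ss = 21.6·2.11/(21.6 + 0.0309·977) = 45.576/51.789 = 0.88003 mol/L.

0.880 mol/L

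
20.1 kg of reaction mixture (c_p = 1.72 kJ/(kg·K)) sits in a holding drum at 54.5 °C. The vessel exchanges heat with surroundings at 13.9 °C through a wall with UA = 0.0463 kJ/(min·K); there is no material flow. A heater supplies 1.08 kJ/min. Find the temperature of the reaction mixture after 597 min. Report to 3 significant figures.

First-law balance (no shaft work): M c_p dT/dt = −UA(T − T_amb) + Q̇.
dT/dt = (T_ss − T)/τ with T_ss = T_amb + Q̇/UA = 13.9 + 1.08/0.0463 = 37.226 °C, τ = M c_p/UA = 20.1·1.72/0.0463 = 746.70 min.
This is linear first-order; T(t) = T_ss + (T₀ − T_ss) e^(−t/τ).
T(597) = 37.226 + (17.274)·0.44954 = 44.991 °C.

45.0 °C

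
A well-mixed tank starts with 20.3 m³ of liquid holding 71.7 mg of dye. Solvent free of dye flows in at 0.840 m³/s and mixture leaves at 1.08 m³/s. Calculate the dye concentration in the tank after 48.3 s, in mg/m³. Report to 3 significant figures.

0.183 mg/m³

Let m(t) be the amount of dye. Volume: V(t) = V₀ + (Q_in − Q_out) t = 20.3 − 0.24000 t; V(48.3) = 8.7080 m³.
Solute balance: dm/dt = 0 − Q_out C = −Q_out m/V(t).
dm/m = −Q_out dt/(V₀ − 0.24000 t); integrating gives ln(m/m₀) = −(Q_out/(Q_in−Q_out)) ln(V/V₀).
m = m₀ (V₀/V)^(Q_out/(Q_in−Q_out)) = 71.7 × (20.3/8.7080)^(-4.5000) = 1.5901 mg.
C = m/V = 1.5901/8.7080 = 0.18260 mg/m³.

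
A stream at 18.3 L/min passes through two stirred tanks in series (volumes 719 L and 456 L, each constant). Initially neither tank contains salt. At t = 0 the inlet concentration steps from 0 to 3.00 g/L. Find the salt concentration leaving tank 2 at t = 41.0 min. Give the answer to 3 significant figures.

Each tank obeys Vᵢ dCᵢ/dt = Q(Cᵢ₋₁ − Cᵢ), so τᵢ = Vᵢ/Q.
τ₁ = 719/18.3 = 39.290 min; τ₂ = 456/18.3 = 24.918 min.
Tank 1: C₁ = C_in(1 − e^(−t/τ₁)). Tank 2 (τ₁ ≠ τ₂): C₂ = C_in[1 − (τ₁ e^(−t/τ₁) − τ₂ e^(−t/τ₂))/(τ₁ − τ₂)].
At t = 41.0: e^(−t/τ₁) = 0.35221, e^(−t/τ₂) = 0.19294.
C₂ = 3.00·[1 − (39.290·0.35221 − 24.918·0.19294)/(14.372)] = 3.00·0.37164 = 1.1149 g/L.

1.11 g/L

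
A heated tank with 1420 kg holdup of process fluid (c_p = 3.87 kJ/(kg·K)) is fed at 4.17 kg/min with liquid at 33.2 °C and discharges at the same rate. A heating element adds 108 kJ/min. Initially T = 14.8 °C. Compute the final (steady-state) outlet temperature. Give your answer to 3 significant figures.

M c_p dT/dt = ṁ c_p (T_in − T) + Q̇.
At steady state dT/dt = 0 ⇒ T_ss = T_in + Q̇/(ṁ c_p) = 33.2 + 108/(4.17·3.87) = 39.892 °C.

39.9 °C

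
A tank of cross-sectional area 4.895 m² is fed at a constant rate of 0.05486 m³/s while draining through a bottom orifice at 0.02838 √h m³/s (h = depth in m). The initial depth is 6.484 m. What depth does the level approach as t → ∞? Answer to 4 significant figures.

Volume balance on the tank: A dh/dt = Q_in − 0.02838 √h. At steady state dh/dt = 0:
Q_in = 0.02838 √h_ss ⇒ √h_ss = 0.05486/0.02838 = 1.93305.
h_ss = 1.93305² = 3.73669 m. (Since h₀ = 6.484 m > h_ss, the level will fall toward this value.)

3.737 m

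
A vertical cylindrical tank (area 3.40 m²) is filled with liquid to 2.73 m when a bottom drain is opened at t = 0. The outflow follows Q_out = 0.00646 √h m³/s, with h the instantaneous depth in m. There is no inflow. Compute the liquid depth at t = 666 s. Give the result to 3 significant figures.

Mass balance (ρ constant): A dh/dt = −0.00646 √h.
Separate and integrate: 2(√h − √h₀) = −(0.00646/A) t.
√h = √2.73 − 0.00646·666/(2·3.40) = 1.6523 − 0.63270 = 1.0196.
h = 1.0196² = 1.0395 m.

1.04 m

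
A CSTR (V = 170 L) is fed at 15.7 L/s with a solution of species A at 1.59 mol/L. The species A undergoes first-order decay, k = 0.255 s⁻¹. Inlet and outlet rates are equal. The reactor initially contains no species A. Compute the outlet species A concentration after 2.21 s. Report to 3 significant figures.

V dC/dt = Q(C_in − C) − k V C.
This is linear with rate a = Q/V + k = 0.34735 s⁻¹.
C_ss = Q C_in/(Q + kV) = 0.42274 mol/L; C(t) = C_ss + (C₀ − C_ss) e^(−a t).
C(2.21) = 0.42274 + (-0.42274)·e^(−0.34735·2.21) = 0.42274 + (-0.42274)·0.46410 = 0.22655 mol/L.

0.227 mol/L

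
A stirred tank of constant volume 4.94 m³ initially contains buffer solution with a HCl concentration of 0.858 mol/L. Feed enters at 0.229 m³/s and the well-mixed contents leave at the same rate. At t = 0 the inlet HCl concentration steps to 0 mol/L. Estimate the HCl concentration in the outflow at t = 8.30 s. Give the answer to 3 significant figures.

0.584 mol/L

Transient balance on the dissolved component: V dC/dt = Q(C_in − C).
So dC/dt = (C_in − C)/τ with τ = V/Q = 4.94/0.229 = 21.572 s.
C approaches C_in exponentially: C(t) = C_in + (C₀ − C_in) e^(−t/τ).
C(8.30) = 0 + (0.858 − 0)·e^(−8.30/21.572) = 0 + (0.85800)·0.68062 = 0.58397 mol/L.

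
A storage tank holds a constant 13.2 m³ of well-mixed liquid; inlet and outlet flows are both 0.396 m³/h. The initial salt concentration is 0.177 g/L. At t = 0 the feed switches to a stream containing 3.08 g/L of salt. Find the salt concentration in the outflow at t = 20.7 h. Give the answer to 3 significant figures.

Mass balance on the solute (V constant): V dC/dt = Q(C_in − C).
So dC/dt = (C_in − C)/τ with τ = V/Q = 13.2/0.396 = 33.333 h.
Solution: C(t) = C_in + (C₀ − C_in) e^(−t/τ).
C(20.7) = 3.08 + (0.177 − 3.08)·e^(−20.7/33.333) = 3.08 + (-2.9030)·0.53741 = 1.5199 g/L.

1.52 g/L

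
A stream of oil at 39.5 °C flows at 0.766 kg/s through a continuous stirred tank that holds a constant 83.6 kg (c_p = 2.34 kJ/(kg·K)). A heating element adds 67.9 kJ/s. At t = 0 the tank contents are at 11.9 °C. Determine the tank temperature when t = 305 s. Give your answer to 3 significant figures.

73.4 °C

Heat balance on the well-mixed liquid: M c_p dT/dt = ṁ c_p (T_in − T) + 67.9.
Rearrange: dT/dt = (T_ss − T)/τ with τ = M/ṁ = 109.14 s and T_ss = T_in + Q̇/(ṁ c_p) = 77.381 °C.
Solution: T(t) = T_ss + (T₀ − T_ss) e^(−t/τ).
T(305) = 77.381 + (-65.481)·e^(−305/109.14) = 77.381 + (-65.481)·0.061138 = 73.378 °C.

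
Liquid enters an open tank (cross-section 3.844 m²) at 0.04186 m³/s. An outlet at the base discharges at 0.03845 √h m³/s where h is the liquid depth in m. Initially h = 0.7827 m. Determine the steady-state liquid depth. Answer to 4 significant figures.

1.185 m

Level balance: A dh/dt = 0.04186 − 0.03845 √h. Setting dh/dt = 0:
Q_in = 0.03845 √h_ss ⇒ √h_ss = 0.04186/0.03845 = 1.08869.
h_ss = 1.08869² = 1.18524 m. (Since h₀ = 0.7827 m < h_ss, the level will rise toward this value.)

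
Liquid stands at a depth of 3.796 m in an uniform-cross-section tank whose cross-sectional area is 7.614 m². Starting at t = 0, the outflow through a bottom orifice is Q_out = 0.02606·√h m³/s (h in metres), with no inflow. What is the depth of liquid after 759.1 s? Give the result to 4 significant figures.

A dh/dt = −Q_out = −0.02606 √h.
This is separable: 2 d(√h)/dt = −0.02606/A, so √h = √h₀ − (0.02606/(2A)) t.
√h = √3.796 − 0.02606·759.1/(2·7.614) = 1.94833 − 1.29906 = 0.649269.
h = 0.649269² = 0.421550 m.

0.4215 m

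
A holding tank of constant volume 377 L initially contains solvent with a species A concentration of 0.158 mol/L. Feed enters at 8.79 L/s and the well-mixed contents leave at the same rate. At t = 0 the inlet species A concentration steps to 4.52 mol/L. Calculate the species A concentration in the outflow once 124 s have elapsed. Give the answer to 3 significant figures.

4.28 mol/L

Mass balance on the solute (V constant): V dC/dt = Q(C_in − C).
Time constant τ = V/Q = 377/8.79 = 42.890 s.
This is linear first-order; C(t) = C_in + (C₀ − C_in) e^(−t/τ).
C(124) = 4.52 + (0.158 − 4.52)·e^(−124/42.890) = 4.52 + (-4.3620)·0.055513 = 4.2779 mol/L.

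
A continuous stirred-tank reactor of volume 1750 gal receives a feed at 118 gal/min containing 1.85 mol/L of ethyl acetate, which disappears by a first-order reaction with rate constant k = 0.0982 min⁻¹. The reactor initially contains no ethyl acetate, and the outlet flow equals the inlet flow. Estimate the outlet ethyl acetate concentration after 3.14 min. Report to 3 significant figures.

0.305 mol/L

Species balance: V dC/dt = Q C_in − Q C − k V C.
This is linear with rate a = Q/V + k = 0.16563 min⁻¹.
C_ss = Q C_in/(Q + kV) = 0.75315 mol/L; C(t) = C_ss + (C₀ − C_ss) e^(−a t).
C(3.14) = 0.75315 + (-0.75315)·e^(−0.16563·3.14) = 0.75315 + (-0.75315)·0.59448 = 0.30542 mol/L.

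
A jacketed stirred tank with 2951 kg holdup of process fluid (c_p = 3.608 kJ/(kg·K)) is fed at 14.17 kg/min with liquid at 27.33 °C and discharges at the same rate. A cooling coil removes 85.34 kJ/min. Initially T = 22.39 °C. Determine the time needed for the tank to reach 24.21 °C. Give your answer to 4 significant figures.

M c_p dT/dt = ṁ c_p (T_in − T) − Q̇.
τ = M/ṁ = 208.257 min; T_ss = T_in − Q̇/(ṁ c_p) = 25.6608 °C.
T(t) = T_ss + (T₀ − T_ss) e^(−t/τ). Set T = 24.21:
e^(−t/τ) = (24.21 − 25.6608)/(22.39 − 25.6608) = 0.443556
t = −208.257 · ln(0.443556) = 169.298 min.

169.3 min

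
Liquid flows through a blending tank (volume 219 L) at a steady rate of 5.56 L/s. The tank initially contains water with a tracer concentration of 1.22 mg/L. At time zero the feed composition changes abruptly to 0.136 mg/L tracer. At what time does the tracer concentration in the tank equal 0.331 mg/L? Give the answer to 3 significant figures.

Mass balance on the solute (V constant): V dC/dt = Q(C_in − C), so τ = V/Q = 39.388 s.
C(t) = C_in + (C₀ − C_in) e^(−t/τ). Set C = 0.331 and solve for t:
e^(−t/τ) = (C − C_in)/(C₀ − C_in) = (0.331 − 0.136)/(1.22 − 0.136) = 0.17989
t = −τ ln(…) = 39.388 × 1.7154 = 67.568 s.

67.6 s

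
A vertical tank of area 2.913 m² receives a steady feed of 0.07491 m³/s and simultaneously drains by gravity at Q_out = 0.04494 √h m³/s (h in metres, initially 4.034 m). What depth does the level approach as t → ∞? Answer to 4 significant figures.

2.779 m

A dh/dt = Q_in − 0.04494 √h. Steady state requires inflow = outflow:
Q_in = 0.04494 √h_ss ⇒ √h_ss = 0.07491/0.04494 = 1.66689.
h_ss = 1.66689² = 2.77852 m. (Since h₀ = 4.034 m > h_ss, the level will fall toward this value.)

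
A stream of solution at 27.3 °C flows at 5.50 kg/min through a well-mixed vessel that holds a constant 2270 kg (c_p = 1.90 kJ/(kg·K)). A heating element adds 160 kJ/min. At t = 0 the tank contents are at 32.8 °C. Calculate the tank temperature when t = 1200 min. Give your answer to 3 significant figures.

42.1 °C

M c_p dT/dt = ṁ c_p (T_in − T) + Q̇.
Rearrange: dT/dt = (T_ss − T)/τ with τ = M/ṁ = 412.73 min and T_ss = T_in + Q̇/(ṁ c_p) = 42.611 °C.
T approaches T_ss exponentially: T(t) = T_ss + (T₀ − T_ss) e^(−t/τ).
T(1200) = 42.611 + (-9.8110)·e^(−1200/412.73) = 42.611 + (-9.8110)·0.054613 = 42.075 °C.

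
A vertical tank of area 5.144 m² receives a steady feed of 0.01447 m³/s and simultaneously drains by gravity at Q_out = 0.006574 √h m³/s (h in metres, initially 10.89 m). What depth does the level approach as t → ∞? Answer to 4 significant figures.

4.845 m

Accumulation of liquid (constant cross-section A): A dh/dt = Q_in − 0.006574 √h. At steady state dh/dt = 0:
Q_in = 0.006574 √h_ss ⇒ √h_ss = 0.01447/0.006574 = 2.20110.
h_ss = 2.20110² = 4.84482 m. (Since h₀ = 10.89 m > h_ss, the level will fall toward this value.)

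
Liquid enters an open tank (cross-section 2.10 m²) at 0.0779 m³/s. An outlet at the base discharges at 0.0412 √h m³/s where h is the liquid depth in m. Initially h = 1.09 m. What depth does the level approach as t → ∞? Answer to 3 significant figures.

3.58 m

A dh/dt = Q_in − 0.0412 √h. Steady state requires inflow = outflow:
Q_in = 0.0412 √h_ss ⇒ √h_ss = 0.0779/0.0412 = 1.8908.
h_ss = 1.8908² = 3.5750 m. (Since h₀ = 1.09 m < h_ss, the level will rise toward this value.)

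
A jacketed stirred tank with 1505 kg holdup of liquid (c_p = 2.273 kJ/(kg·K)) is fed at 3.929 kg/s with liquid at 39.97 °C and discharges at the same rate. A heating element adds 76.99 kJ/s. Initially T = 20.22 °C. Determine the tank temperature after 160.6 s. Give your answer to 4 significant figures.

29.94 °C

M c_p dT/dt = ṁ c_p (T_in − T) + Q̇.
τ = M/ṁ = 383.049 s; T_ss = T_in + Q̇/(ṁ c_p) = 39.97 + 76.99/(3.929·2.273) = 48.5909 °C.
Solution: T(t) = T_ss + (T₀ − T_ss) e^(−t/τ).
T(160.6) = 48.5909 + (-28.3709)·e^(−160.6/383.049) = 48.5909 + (-28.3709)·0.657528 = 29.9362 °C.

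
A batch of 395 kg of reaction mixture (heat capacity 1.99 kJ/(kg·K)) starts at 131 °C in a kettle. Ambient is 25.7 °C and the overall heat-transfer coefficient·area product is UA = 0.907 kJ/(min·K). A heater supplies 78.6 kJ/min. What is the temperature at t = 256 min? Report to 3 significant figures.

126 °C

Lumped-capacitance energy balance: M c_p dT/dt = UA(T_amb − T) + Q̇.
dT/dt = (T_ss − T)/τ with T_ss = T_amb + Q̇/UA = 25.7 + 78.6/0.907 = 112.36 °C, τ = M c_p/UA = 395·1.99/0.907 = 866.65 min.
This is linear first-order; T(t) = T_ss + (T₀ − T_ss) e^(−t/τ).
T(256) = 112.36 + (18.641)·0.74424 = 126.23 °C.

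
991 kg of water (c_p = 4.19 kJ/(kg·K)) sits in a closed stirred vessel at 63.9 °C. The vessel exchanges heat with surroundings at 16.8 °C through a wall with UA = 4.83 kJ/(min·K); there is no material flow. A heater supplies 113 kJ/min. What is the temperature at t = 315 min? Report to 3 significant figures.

56.6 °C

M c_p dT/dt = −UA(T − T_amb) + Q̇.
dT/dt = (T_ss − T)/τ with T_ss = T_amb + Q̇/UA = 16.8 + 113/4.83 = 40.195 °C, τ = M c_p/UA = 991·4.19/4.83 = 859.69 min.
Integrating: T(t) = T_ss + (T₀ − T_ss) e^(−t/τ).
T(315) = 40.195 + (23.705)·0.69322 = 56.628 °C.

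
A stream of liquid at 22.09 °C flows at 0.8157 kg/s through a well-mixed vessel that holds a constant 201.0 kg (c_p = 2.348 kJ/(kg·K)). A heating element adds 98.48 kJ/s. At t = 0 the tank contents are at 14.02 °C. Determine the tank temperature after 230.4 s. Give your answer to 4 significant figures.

M c_p dT/dt = ṁ c_p (T_in − T) + Q̇.
Rearrange: dT/dt = (T_ss − T)/τ with τ = M/ṁ = 246.414 s and T_ss = T_in + Q̇/(ṁ c_p) = 73.5085 °C.
This is linear first-order; T(t) = T_ss + (T₀ − T_ss) e^(−t/τ).
T(230.4) = 73.5085 + (-59.4885)·e^(−230.4/246.414) = 73.5085 + (-59.4885)·0.392581 = 50.1544 °C.

50.15 °C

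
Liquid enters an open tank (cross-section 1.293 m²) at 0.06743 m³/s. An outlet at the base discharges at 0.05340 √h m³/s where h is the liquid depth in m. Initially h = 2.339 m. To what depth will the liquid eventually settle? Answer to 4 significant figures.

1.594 m

Level balance: A dh/dt = 0.06743 − 0.05340 √h. Setting dh/dt = 0:
Q_in = 0.05340 √h_ss ⇒ √h_ss = 0.06743/0.05340 = 1.26273.
h_ss = 1.26273² = 1.59450 m. (Since h₀ = 2.339 m > h_ss, the level will fall toward this value.)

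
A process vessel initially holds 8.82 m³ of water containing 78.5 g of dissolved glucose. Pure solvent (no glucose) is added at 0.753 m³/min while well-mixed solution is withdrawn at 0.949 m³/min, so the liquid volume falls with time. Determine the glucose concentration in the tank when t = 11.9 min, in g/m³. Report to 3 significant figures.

2.74 g/m³

Let m(t) be the amount of glucose. Volume: V(t) = V₀ + (Q_in − Q_out) t = 8.82 − 0.19600 t; V(11.9) = 6.4876 m³.
Species balance (pure solvent in): dm/dt = −Q_out · m/V(t).
dm/m = −Q_out dt/(V₀ − 0.19600 t); integrating gives ln(m/m₀) = −(Q_out/(Q_in−Q_out)) ln(V/V₀).
m = m₀ (V₀/V)^(Q_out/(Q_in−Q_out)) = 78.5 × (8.82/6.4876)^(-4.8418) = 17.744 g.
C = m/V = 17.744/6.4876 = 2.7350 g/m³.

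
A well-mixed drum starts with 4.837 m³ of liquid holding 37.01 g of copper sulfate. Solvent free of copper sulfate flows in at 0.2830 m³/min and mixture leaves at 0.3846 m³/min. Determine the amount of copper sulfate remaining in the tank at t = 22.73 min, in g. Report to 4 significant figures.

3.172 g

Let m(t) be the amount of copper sulfate. Volume: V(t) = V₀ + (Q_in − Q_out) t = 4.837 − 0.101600 t; V(22.73) = 2.52763 m³.
Solute balance: dm/dt = 0 − Q_out C = −Q_out m/V(t).
dm/m = −Q_out dt/(V₀ − 0.101600 t); integrating gives ln(m/m₀) = −(Q_out/(Q_in−Q_out)) ln(V/V₀).
m = m₀ (V₀/V)^(Q_out/(Q_in−Q_out)) = 37.01 × (4.837/2.52763)^(-3.78543) = 3.17211 g.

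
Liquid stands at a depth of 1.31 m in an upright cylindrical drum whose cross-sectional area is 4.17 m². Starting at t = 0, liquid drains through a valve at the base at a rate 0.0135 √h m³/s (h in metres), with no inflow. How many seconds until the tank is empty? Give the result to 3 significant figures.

707 s

With no inflow, A dh/dt = −0.0135 √h.
This is separable: 2 d(√h)/dt = −0.0135/A, so √h = √h₀ − (0.0135/(2A)) t.
Set h = 0: 2√h₀ = (0.0135/A) t_empty ⇒ t_empty = 2A√h₀/0.0135.
t_empty = 2·4.17·√1.31/0.0135 = 8.3400·1.1446/0.0135 = 707.08 s.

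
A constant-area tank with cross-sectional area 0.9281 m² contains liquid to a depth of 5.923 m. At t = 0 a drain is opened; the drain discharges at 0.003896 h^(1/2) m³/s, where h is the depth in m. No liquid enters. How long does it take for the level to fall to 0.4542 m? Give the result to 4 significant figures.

838.4 s

With no inflow, A dh/dt = −0.003896 √h.
This is separable: 2 d(√h)/dt = −0.003896/A, so √h = √h₀ − (0.003896/(2A)) t.
t = 2A(√h₀ − √h)/0.003896 = 2·0.9281·(√5.923 − √0.4542)/0.003896
  = 1.85620 × (2.43372 − 0.673944) / 0.003896 = 838.424 s.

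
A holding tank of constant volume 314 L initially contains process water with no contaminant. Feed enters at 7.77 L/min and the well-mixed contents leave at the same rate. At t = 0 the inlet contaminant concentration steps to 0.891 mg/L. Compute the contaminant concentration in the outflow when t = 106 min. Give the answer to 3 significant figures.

Transient balance on the dissolved component: V dC/dt = Q(C_in − C).
Rewrite as dC/dt + C/τ = C_in/τ, τ = V/Q = 40.412 min.
Solution: C(t) = C_in + (C₀ − C_in) e^(−t/τ).
C(106) = 0.891 + (0 − 0.891)·e^(−106/40.412) = 0.891 + (-0.89100)·0.072585 = 0.82633 mg/L.

0.826 mg/L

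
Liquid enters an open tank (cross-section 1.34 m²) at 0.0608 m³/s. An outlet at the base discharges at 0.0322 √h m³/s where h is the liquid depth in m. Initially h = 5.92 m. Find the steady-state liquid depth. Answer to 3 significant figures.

Level balance: A dh/dt = 0.0608 − 0.0322 √h. Setting dh/dt = 0:
Q_in = 0.0322 √h_ss ⇒ √h_ss = 0.0608/0.0322 = 1.8882.
h_ss = 1.8882² = 3.5653 m. (Since h₀ = 5.92 m > h_ss, the level will fall toward this value.)

3.57 m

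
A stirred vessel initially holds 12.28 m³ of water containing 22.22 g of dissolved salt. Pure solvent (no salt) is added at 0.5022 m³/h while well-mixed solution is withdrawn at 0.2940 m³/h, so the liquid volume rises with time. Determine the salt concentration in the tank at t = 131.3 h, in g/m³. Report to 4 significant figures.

Total volume: dV/dt = Q_in − Q_out = 0.208200 m³/h, so V(t) = 12.28 + 0.208200 t and V(131.3) = 39.6167 m³.
No salt enters, so dm/dt = −Q_out · (m/V).
Separate: dm/m = −Q_out dt/V(t) ⇒ ln(m/m₀) = −(Q_out/(Q_in−Q_out)) ln(V/V₀).
m = m₀ (V₀/V)^(Q_out/(Q_in−Q_out)) = 22.22 × (12.28/39.6167)^(1.41210) = 4.25046 g.
C = m/V = 4.25046/39.6167 = 0.107290 g/m³.

0.1073 g/m³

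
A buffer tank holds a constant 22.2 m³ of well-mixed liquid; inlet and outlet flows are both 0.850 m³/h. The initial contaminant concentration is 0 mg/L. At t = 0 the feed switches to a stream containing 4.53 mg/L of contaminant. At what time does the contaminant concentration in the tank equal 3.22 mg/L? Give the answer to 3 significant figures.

32.4 h

Unsteady species balance (constant V, well mixed): V dC/dt = Q(C_in − C), so τ = V/Q = 26.118 h.
C(t) = C_in + (C₀ − C_in) e^(−t/τ). Set C = 3.22 and solve for t:
e^(−t/τ) = (C − C_in)/(C₀ − C_in) = (3.22 − 4.53)/(0 − 4.53) = 0.28918
t = −τ ln(…) = 26.118 × 1.2407 = 32.404 h.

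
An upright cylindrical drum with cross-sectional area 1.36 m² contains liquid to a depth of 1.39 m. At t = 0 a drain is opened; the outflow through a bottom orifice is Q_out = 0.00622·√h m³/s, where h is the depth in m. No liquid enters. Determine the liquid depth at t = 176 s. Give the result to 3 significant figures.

With no inflow, A dh/dt = −0.00622 √h.
This is separable: 2 d(√h)/dt = −0.00622/A, so √h = √h₀ − (0.00622/(2A)) t.
√h = √1.39 − 0.00622·176/(2·1.36) = 1.1790 − 0.40247 = 0.77651.
h = 0.77651² = 0.60297 m.

0.603 m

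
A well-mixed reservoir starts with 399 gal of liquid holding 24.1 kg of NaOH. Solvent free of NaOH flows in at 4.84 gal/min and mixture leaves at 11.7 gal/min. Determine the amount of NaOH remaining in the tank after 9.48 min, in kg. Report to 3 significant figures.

Total volume: dV/dt = Q_in − Q_out = -6.8600 gal/min, so V(t) = 399 − 6.8600 t and V(9.48) = 333.97 gal.
Species balance (pure solvent in): dm/dt = −Q_out · m/V(t).
dm/m = −Q_out dt/(V₀ − 6.8600 t); integrating gives ln(m/m₀) = −(Q_out/(Q_in−Q_out)) ln(V/V₀).
m = m₀ (V₀/V)^(Q_out/(Q_in−Q_out)) = 24.1 × (399/333.97)^(-1.7055) = 17.792 kg.

17.8 kg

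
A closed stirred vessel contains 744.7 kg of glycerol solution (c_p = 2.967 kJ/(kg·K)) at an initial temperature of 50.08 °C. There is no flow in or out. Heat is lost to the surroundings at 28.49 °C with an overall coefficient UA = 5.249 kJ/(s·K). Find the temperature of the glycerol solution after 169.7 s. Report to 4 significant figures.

42.92 °C

First-law balance (no shaft work): M c_p dT/dt = −UA(T − T_amb).
dT/dt = (T_ss − T)/τ with T_ss = T_amb = 28.4900 °C, τ = M c_p/UA = 744.7·2.967/5.249 = 420.942 s.
Integrating: T(t) = T_ss + (T₀ − T_ss) e^(−t/τ).
T(169.7) = 28.4900 + (21.5900)·0.668216 = 42.9168 °C.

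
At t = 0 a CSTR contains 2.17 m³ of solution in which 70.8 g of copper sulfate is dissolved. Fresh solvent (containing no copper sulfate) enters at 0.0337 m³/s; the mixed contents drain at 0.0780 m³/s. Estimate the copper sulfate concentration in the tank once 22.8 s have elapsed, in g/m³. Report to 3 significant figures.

Let m(t) be the amount of copper sulfate. Volume: V(t) = V₀ + (Q_in − Q_out) t = 2.17 − 0.044300 t; V(22.8) = 1.1600 m³.
Solute balance: dm/dt = 0 − Q_out C = −Q_out m/V(t).
dm/m = −Q_out dt/(V₀ − 0.044300 t); integrating gives ln(m/m₀) = −(Q_out/(Q_in−Q_out)) ln(V/V₀).
m = m₀ (V₀/V)^(Q_out/(Q_in−Q_out)) = 70.8 × (2.17/1.1600)^(-1.7607) = 23.501 g.
C = m/V = 23.501/1.1600 = 20.260 g/m³.

20.3 g/m³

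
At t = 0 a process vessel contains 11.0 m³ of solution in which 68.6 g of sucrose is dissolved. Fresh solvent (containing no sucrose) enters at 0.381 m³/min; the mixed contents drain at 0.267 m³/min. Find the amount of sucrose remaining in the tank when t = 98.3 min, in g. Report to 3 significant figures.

Let m(t) be the amount of sucrose. Volume: V(t) = V₀ + (Q_in − Q_out) t = 11.0 + 0.11400 t; V(98.3) = 22.206 m³.
Species balance (pure solvent in): dm/dt = −Q_out · m/V(t).
dm/m = −Q_out dt/(V₀ + 0.11400 t); integrating gives ln(m/m₀) = −(Q_out/(Q_in−Q_out)) ln(V/V₀).
m = m₀ (V₀/V)^(Q_out/(Q_in−Q_out)) = 68.6 × (11.0/22.206)^(2.3421) = 13.237 g.

13.2 g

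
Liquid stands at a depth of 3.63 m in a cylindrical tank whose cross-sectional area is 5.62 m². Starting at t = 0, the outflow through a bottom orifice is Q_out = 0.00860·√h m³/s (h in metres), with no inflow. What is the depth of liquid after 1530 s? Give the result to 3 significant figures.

With no inflow, A dh/dt = −0.00860 √h.
This is separable: 2 d(√h)/dt = −0.00860/A, so √h = √h₀ − (0.00860/(2A)) t.
√h = √3.63 − 0.00860·1530/(2·5.62) = 1.9053 − 1.1706 = 0.73462.
h = 0.73462² = 0.53966 m.

0.540 m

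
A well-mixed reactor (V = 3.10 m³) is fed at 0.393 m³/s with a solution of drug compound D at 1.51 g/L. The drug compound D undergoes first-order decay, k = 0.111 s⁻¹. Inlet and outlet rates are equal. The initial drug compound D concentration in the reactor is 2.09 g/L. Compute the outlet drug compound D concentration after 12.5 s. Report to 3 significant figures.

0.871 g/L

Accumulation = in − out − consumed: V dC/dt = Q C_in − Q C − k V C.
dC/dt = (Q/V) C_in − (Q/V + k) C; effective rate a = Q/V + k = 0.12677 + 0.111 = 0.23777 s⁻¹.
C_ss = Q C_in/(Q + kV) = 0.80509 g/L; C(t) = C_ss + (C₀ − C_ss) e^(−a t).
C(12.5) = 0.80509 + (1.2849)·e^(−0.23777·12.5) = 0.80509 + (1.2849)·0.051192 = 0.87086 g/L.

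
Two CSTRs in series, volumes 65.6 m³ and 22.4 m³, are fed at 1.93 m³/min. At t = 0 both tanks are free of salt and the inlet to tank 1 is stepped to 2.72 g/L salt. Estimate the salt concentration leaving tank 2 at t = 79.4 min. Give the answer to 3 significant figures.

2.32 g/L

Each tank obeys Vᵢ dCᵢ/dt = Q(Cᵢ₋₁ − Cᵢ), so τᵢ = Vᵢ/Q.
τ₁ = 65.6/1.93 = 33.990 min; τ₂ = 22.4/1.93 = 11.606 min.
Tank 1: C₁ = C_in(1 − e^(−t/τ₁)). Tank 2 (τ₁ ≠ τ₂): C₂ = C_in[1 − (τ₁ e^(−t/τ₁) − τ₂ e^(−t/τ₂))/(τ₁ − τ₂)].
At t = 79.4: e^(−t/τ₁) = 0.096713, e^(−t/τ₂) = 0.0010689.
C₂ = 2.72·[1 − (33.990·0.096713 − 11.606·0.0010689)/(22.383)] = 2.72·0.85369 = 2.3220 g/L.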